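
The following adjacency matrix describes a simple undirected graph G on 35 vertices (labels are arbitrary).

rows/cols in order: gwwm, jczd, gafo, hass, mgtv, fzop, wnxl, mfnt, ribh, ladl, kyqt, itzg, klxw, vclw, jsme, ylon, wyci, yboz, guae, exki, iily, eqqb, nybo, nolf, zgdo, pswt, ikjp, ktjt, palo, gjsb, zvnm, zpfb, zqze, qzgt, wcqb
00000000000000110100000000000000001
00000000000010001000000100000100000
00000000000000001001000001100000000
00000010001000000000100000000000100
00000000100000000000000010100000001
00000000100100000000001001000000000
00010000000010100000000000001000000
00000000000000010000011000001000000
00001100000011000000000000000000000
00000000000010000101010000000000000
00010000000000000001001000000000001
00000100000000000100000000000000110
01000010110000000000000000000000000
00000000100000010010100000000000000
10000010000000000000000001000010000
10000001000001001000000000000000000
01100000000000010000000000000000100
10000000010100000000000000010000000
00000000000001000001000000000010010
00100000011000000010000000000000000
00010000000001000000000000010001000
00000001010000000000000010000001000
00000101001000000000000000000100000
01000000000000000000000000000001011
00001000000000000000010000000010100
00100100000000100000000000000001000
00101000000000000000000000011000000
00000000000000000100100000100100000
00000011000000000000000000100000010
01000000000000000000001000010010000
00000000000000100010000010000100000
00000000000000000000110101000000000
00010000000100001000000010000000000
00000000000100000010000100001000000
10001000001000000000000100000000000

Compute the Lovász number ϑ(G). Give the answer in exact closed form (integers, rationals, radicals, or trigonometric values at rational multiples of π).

deg(mfnt) = 4; N(mfnt) = {ylon, eqqb, nybo, palo}.
N(gwwm) = {jsme, ylon, yboz, wcqb}, |N(gwwm)| = 4.
N(wcqb) = {gwwm, mgtv, kyqt, nolf}, |N(wcqb)| = 4.
deg(palo) = 4; N(palo) = {wnxl, mfnt, ikjp, qzgt}.
Every vertex has degree 4 (N=35); this is K(7,3), the Kneser graph.
The 4 distinct eigenvalues: [4.0, 2.0, -1.0, -3.0].
Lovász (edge-transitive): ϑ = −35·(-3)/((4)−(-3)) = 15.
= 15.00000… (decimal).

15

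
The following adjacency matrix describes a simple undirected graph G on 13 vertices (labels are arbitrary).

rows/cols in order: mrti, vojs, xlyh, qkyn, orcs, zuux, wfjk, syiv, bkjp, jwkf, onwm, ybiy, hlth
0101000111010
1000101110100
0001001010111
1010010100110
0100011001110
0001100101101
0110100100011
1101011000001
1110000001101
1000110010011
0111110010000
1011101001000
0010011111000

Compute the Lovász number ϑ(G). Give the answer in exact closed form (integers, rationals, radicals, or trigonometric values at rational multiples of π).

N(syiv) = {mrti, vojs, qkyn, zuux, wfjk, hlth}, |N(syiv)| = 6.
Vertex jwkf has 6 neighbors: mrti, orcs, zuux, bkjp, ybiy, hlth.
deg(orcs) = 6; N(orcs) = {vojs, zuux, wfjk, jwkf, onwm, ybiy}.
N(wfjk) = {vojs, xlyh, orcs, syiv, ybiy, hlth}, |N(wfjk)| = 6.
Regular of degree 6 on 13 vertices: strongly regular (13,6,2,3).
spec(A) ≈ [6.0, 1.303, -2.303] (distinct, 3 d.p.).
−13·(-sqrt(13)/2 - 1/2) / ((6)−(-sqrt(13)/2 - 1/2)) = sqrt(13) = ϑ(G).
≈ 3.60555 (to 5 d.p.).

sqrt(13)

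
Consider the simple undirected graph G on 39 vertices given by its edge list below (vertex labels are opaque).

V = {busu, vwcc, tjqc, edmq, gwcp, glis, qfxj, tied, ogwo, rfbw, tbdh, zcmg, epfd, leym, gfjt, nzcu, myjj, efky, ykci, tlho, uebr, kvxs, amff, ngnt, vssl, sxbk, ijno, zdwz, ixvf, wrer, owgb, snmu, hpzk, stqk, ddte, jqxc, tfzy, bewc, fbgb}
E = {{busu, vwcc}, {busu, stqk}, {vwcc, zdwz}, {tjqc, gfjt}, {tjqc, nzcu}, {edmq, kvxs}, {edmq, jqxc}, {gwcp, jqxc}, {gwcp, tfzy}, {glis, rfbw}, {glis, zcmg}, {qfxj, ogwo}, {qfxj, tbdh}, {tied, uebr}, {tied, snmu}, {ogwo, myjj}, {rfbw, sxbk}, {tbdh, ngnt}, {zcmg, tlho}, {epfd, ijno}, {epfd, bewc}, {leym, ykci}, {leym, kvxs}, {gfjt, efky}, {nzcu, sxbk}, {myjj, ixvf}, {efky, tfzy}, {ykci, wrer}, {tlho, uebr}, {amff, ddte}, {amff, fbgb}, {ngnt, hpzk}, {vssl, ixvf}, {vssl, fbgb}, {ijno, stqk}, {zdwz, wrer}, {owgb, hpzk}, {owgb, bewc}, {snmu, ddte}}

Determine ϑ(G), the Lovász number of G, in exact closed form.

N(busu) = {vwcc, stqk}, |N(busu)| = 2.
N(nzcu) = {tjqc, sxbk}, |N(nzcu)| = 2.
deg(gwcp) = 2; N(gwcp) = {jqxc, tfzy}.
deg(bewc) = 2; N(bewc) = {epfd, owgb}.
2-regular, N=39; this is C_{39}, the 39-cycle.
spec(A) ≈ [2.0, 1.974, 1.897, 1.771, 1.599, 1.385, 1.136, 0.857, 0.556, 0.241, -0.081, -0.4, -0.709, -1.0, -1.265, -1.497, -1.69, -1.84, -1.942, -1.994] (distinct, 3 d.p.).
Lovász: ϑ = −39(-2*cos(pi/39))/(2+-(-1)*2*cos(pi/39)) = 39*cos(pi/39)/(cos(pi/39) + 1).
= 19.468332410… (decimal).
Lovász sandwich 19 ≤ 39*cos(pi/39)/(cos(pi/39) + 1) ≤ 20: both strict.

39*cos(pi/39)/(cos(pi/39) + 1)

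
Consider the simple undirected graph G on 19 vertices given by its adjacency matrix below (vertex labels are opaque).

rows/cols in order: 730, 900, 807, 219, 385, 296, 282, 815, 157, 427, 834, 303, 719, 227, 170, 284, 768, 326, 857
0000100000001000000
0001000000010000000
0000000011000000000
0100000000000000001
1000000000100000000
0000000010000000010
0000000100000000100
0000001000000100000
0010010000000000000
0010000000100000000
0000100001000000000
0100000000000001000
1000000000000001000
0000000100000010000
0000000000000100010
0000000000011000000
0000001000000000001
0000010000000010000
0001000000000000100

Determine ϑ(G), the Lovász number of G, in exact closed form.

Vertex 719 has 2 neighbors: 730, 284.
Vertex 730 has 2 neighbors: 385, 719.
N(219) = {900, 857}, |N(219)| = 2.
deg(768) = 2; N(768) = {282, 857}.
Every vertex has degree 2 (N=19); a single 19-cycle (edge-transitive).
A has 10 distinct eigenvalues ≈ [2.0, 1.8916, 1.5783, 1.0939, 0.491, -0.1652, -0.8034, -1.3546, -1.7589, -1.9727].
−19·(-2*cos(pi/19)) / ((2)−(-2*cos(pi/19))) = 19*cos(pi/19)/(cos(pi/19) + 1) = ϑ(G).
= 9.4348… (decimal).
Lovász sandwich 9 ≤ 19*cos(pi/19)/(cos(pi/19) + 1) ≤ 10: both strict.

19*cos(pi/19)/(cos(pi/19) + 1)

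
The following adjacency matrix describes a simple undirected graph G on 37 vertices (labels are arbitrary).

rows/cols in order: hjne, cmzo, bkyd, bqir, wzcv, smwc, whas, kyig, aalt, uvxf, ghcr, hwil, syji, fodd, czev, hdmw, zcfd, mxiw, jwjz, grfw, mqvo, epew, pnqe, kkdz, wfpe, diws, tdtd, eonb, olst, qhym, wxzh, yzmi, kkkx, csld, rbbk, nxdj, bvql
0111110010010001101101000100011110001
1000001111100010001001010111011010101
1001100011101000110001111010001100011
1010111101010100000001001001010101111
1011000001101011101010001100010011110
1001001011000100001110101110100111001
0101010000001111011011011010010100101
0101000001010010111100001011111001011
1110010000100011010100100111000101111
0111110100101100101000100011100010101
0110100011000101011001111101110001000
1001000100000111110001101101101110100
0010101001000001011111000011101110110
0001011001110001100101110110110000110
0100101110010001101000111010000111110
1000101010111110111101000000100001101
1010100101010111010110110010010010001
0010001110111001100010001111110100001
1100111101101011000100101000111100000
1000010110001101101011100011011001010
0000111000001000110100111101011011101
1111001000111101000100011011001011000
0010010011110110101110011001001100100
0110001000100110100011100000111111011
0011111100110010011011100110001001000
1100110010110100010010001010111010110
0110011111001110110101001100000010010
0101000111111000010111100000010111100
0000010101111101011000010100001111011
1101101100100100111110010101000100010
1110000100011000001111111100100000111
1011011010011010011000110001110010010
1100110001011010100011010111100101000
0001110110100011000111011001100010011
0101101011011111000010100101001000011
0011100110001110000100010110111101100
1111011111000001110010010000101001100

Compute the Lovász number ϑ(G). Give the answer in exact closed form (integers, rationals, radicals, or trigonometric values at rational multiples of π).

N(whas) = {cmzo, bqir, smwc, syji, fodd, czev, hdmw, mxiw, jwjz, mqvo, epew, kkdz, wfpe, tdtd, qhym, yzmi, rbbk, bvql}, |N(whas)| = 18.
deg(pnqe) = 18; N(pnqe) = {bkyd, smwc, aalt, uvxf, ghcr, hwil, fodd, czev, zcfd, jwjz, grfw, mqvo, kkdz, wfpe, eonb, wxzh, yzmi, rbbk}.
Vertex czev has 18 neighbors: cmzo, wzcv, whas, kyig, aalt, hwil, hdmw, zcfd, jwjz, pnqe, kkdz, wfpe, tdtd, yzmi, kkkx, csld, rbbk, nxdj.
deg(zcfd) = 18; N(zcfd) = {hjne, bkyd, wzcv, kyig, uvxf, hwil, fodd, czev, hdmw, mxiw, grfw, mqvo, pnqe, kkdz, tdtd, qhym, kkkx, bvql}.
G on 37 vertices is 18-regular; SR(37,18,8,9) — a Paley graph.
The 3 distinct eigenvalues: [18.0, 2.5414, -3.5414].
ϑ = −N·λ_min/(λ_max−λ_min) = −37·(-sqrt(37)/2 - 1/2)/(18−(-sqrt(37)/2 - 1/2)) = sqrt(37).
≈ 6.08276 (to 5 d.p.).

sqrt(37)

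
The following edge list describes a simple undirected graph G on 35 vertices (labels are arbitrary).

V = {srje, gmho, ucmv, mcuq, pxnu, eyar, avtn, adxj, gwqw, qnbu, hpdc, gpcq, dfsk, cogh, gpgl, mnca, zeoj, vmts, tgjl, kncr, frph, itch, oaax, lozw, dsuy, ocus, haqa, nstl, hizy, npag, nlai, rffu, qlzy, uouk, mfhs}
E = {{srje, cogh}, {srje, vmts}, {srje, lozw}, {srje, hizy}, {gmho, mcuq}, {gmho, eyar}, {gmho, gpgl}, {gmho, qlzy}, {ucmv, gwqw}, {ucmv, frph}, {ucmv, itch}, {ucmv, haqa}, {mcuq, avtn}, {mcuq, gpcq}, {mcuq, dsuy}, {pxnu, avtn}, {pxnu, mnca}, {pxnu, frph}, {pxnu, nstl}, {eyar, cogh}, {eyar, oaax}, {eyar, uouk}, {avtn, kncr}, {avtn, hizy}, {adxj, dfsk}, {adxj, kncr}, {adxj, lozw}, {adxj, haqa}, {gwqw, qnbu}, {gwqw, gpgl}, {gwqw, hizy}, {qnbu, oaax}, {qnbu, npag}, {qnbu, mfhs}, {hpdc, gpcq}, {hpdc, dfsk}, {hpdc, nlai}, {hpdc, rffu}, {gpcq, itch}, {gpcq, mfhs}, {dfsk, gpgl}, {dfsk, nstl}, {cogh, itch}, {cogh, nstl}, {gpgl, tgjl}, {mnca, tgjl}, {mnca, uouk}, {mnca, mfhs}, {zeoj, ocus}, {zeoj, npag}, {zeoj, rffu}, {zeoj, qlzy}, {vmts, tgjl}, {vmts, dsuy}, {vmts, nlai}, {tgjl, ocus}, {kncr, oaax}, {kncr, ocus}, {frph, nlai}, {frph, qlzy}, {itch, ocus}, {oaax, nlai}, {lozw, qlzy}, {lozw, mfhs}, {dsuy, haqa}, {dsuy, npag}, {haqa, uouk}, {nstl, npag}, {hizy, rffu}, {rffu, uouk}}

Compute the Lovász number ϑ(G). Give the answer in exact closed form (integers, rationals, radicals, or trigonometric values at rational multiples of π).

15

N(nlai) = {hpdc, vmts, frph, oaax}, |N(nlai)| = 4.
deg(gpcq) = 4; N(gpcq) = {mcuq, hpdc, itch, mfhs}.
N(cogh) = {srje, eyar, itch, nstl}, |N(cogh)| = 4.
N(tgjl) = {gpgl, mnca, vmts, ocus}, |N(tgjl)| = 4.
35-vertex 4-regular graph: this is K(7,3), the Kneser graph.
The 4 distinct eigenvalues: [4.0, 2.0, -1.0, -3.0].
Lovász (edge-transitive): ϑ = −35·(-3)/((4)−(-3)) = 15.
≈ 15.0000000 (to 7 d.p.).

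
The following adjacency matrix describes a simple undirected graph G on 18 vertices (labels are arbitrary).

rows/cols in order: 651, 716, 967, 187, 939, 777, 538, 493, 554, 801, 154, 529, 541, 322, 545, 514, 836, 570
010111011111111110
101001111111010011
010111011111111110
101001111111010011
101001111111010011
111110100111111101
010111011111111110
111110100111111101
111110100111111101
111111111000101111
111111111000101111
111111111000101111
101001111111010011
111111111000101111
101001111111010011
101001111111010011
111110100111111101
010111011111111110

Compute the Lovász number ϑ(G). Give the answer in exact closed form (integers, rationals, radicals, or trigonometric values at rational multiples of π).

6

Vertex 529 has 14 neighbors: 651, 716, 967, 187, 939, 777, 538, 493, 554, 541, 545, 514, 836, 570.
N(545) = {651, 967, 777, 538, 493, 554, 801, 154, 529, 322, 836, 570}, |N(545)| = 12.
N(801) = {651, 716, 967, 187, 939, 777, 538, 493, 554, 541, 545, 514, 836, 570}, |N(801)| = 14.
N(154) = {651, 716, 967, 187, 939, 777, 538, 493, 554, 541, 545, 514, 836, 570}, |N(154)| = 14.
4 parts of sizes [6, 4, 4, 4]; α(G) = 6 = ϑ (perfect).
= 6.00000000… (decimal).
Lovász sandwich 6 ≤ 6 ≤ 6: collapsed.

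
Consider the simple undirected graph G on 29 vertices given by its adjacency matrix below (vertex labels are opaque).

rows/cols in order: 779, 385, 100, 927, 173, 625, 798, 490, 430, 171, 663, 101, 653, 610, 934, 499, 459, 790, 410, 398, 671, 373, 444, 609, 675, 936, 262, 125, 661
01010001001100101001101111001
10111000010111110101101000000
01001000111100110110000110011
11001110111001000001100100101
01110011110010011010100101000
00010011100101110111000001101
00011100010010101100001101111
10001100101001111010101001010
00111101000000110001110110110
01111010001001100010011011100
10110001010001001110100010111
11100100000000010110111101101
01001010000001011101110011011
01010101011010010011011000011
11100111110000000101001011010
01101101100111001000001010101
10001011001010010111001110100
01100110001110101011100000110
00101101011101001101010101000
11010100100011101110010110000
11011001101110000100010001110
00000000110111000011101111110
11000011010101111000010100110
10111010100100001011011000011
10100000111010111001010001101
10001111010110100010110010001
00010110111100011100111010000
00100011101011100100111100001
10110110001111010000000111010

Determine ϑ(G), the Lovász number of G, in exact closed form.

sqrt(29)

N(459) = {779, 173, 798, 490, 663, 653, 499, 790, 410, 398, 444, 609, 675, 262}, |N(459)| = 14.
N(610) = {385, 927, 625, 490, 171, 663, 653, 499, 410, 398, 373, 444, 125, 661}, |N(610)| = 14.
Vertex 385 has 14 neighbors: 779, 100, 927, 173, 171, 101, 653, 610, 934, 499, 790, 398, 671, 444.
deg(625) = 14; N(625) = {927, 798, 490, 430, 101, 610, 934, 499, 790, 410, 398, 936, 262, 661}.
14-regular, N=29; SR(29,14,6,7) — a Paley graph.
Distinct eigenvalues (to 6 d.p.): [14.0, 2.192582, -3.192582].
λ_max=14, λ_min=-sqrt(29)/2 - 1/2; ϑ = −29·λ_min/(λ_max−λ_min) = sqrt(29).
ϑ(G) ≈ 5.38516481.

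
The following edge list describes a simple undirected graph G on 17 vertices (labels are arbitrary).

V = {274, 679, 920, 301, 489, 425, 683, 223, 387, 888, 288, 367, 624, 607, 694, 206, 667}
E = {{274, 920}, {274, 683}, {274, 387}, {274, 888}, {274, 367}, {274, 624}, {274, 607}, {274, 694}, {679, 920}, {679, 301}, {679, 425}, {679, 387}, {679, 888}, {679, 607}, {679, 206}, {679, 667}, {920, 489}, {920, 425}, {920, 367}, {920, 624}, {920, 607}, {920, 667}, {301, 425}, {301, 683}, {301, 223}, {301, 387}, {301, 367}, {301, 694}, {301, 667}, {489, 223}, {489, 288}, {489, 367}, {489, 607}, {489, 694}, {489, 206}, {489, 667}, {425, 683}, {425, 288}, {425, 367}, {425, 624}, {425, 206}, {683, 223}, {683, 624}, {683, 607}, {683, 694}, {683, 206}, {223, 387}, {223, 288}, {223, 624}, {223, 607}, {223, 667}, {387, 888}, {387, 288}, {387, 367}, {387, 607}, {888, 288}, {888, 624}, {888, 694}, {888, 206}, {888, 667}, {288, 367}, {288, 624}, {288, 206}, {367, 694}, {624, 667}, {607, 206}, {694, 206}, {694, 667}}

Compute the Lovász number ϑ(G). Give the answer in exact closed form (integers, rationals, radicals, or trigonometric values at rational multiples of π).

Vertex 667 has 8 neighbors: 679, 920, 301, 489, 223, 888, 624, 694.
Vertex 387 has 8 neighbors: 274, 679, 301, 223, 888, 288, 367, 607.
N(206) = {679, 489, 425, 683, 888, 288, 607, 694}, |N(206)| = 8.
deg(607) = 8; N(607) = {274, 679, 920, 489, 683, 223, 387, 206}.
Every vertex has degree 8 (N=17); strongly regular (17,8,3,4).
The 3 distinct eigenvalues: [8.0, 1.5616, -2.5616].
With N=17: ϑ(G) = 17·(-(-sqrt(17)/2 - 1/2))/(8−(-sqrt(17)/2 - 1/2)) = sqrt(17).
≈ 4.1231056 (to 7 d.p.).

sqrt(17)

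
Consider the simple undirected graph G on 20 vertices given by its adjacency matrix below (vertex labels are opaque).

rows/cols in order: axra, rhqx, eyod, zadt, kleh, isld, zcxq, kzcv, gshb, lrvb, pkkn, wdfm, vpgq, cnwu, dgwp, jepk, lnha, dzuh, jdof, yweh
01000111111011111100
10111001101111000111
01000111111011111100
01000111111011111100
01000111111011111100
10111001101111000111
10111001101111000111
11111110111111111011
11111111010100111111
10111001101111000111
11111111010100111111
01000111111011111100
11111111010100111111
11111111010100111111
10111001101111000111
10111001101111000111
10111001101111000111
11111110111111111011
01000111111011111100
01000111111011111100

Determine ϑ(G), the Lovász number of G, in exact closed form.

7

deg(pkkn) = 16; N(pkkn) = {axra, rhqx, eyod, zadt, kleh, isld, zcxq, kzcv, lrvb, wdfm, dgwp, jepk, lnha, dzuh, jdof, yweh}.
Vertex vpgq has 16 neighbors: axra, rhqx, eyod, zadt, kleh, isld, zcxq, kzcv, lrvb, wdfm, dgwp, jepk, lnha, dzuh, jdof, yweh.
deg(zadt) = 13; N(zadt) = {rhqx, isld, zcxq, kzcv, gshb, lrvb, pkkn, vpgq, cnwu, dgwp, jepk, lnha, dzuh}.
N(jdof) = {rhqx, isld, zcxq, kzcv, gshb, lrvb, pkkn, vpgq, cnwu, dgwp, jepk, lnha, dzuh}, |N(jdof)| = 13.
K_{7,7,4,2} (perfect); ϑ(G) = α(G) = max{7,7,4,2} = 7.
Numerically 7.00000.
7 ≤ 7 ≤ 7: collapsed.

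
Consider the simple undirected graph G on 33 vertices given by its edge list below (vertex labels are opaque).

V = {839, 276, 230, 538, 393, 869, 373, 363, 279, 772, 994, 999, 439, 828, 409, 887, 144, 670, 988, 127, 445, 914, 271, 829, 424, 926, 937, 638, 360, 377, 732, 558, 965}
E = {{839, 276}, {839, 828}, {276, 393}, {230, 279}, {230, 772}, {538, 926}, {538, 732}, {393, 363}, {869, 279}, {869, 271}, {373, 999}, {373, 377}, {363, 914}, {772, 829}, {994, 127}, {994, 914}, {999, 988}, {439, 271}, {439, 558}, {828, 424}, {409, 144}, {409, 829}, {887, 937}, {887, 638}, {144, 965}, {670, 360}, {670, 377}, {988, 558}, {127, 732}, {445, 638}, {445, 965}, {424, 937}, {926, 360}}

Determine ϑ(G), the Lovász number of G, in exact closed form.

deg(828) = 2; N(828) = {839, 424}.
Vertex 377 has 2 neighbors: 373, 670.
Vertex 732 has 2 neighbors: 538, 127.
N(965) = {144, 445}, |N(965)| = 2.
G on 33 vertices is 2-regular; the odd cycle C_{33}.
A has 17 distinct eigenvalues ≈ [2.0, 1.9639, 1.8567, 1.6825, 1.4475, 1.1601, 0.8308, 0.4715, 0.0952, -0.2846, -0.6541, -1.0, -1.3097, -1.5721, -1.7777, -1.919, -1.9909].
Lovász (edge-transitive): ϑ = −33·(-2*cos(pi/33))/((2)−(-2*cos(pi/33))) = 33*cos(pi/33)/(cos(pi/33) + 1).
ϑ(G) ≈ 16.462558592.
Check 16 ≤ 33*cos(pi/33)/(cos(pi/33) + 1) ≤ 17: both strict.

33*cos(pi/33)/(cos(pi/33) + 1)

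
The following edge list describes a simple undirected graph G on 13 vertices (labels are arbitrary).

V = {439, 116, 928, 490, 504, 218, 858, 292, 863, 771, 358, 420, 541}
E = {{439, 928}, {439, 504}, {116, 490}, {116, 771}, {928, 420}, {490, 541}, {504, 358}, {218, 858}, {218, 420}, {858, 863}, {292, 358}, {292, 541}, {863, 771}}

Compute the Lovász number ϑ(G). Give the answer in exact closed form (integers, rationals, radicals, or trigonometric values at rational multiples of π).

N(504) = {439, 358}, |N(504)| = 2.
Vertex 218 has 2 neighbors: 858, 420.
Vertex 928 has 2 neighbors: 439, 420.
Vertex 116 has 2 neighbors: 490, 771.
2-regular, N=13; this is C_{13}, the 13-cycle.
Distinct eigenvalues (to 6 d.p.): [2.0, 1.770912, 1.136129, 0.241073, -0.70921, -1.497021, -1.941884].
λ_max=2, λ_min=-2*cos(pi/13); ϑ = −13·λ_min/(λ_max−λ_min) = 13*cos(pi/13)/(cos(pi/13) + 1).
= 6.4041686… (decimal).
Sandwich: α(G)=6 ≤ ϑ(G)=13*cos(pi/13)/(cos(pi/13) + 1) ≤ χ(Ḡ)=7 (both strict).

13*cos(pi/13)/(cos(pi/13) + 1)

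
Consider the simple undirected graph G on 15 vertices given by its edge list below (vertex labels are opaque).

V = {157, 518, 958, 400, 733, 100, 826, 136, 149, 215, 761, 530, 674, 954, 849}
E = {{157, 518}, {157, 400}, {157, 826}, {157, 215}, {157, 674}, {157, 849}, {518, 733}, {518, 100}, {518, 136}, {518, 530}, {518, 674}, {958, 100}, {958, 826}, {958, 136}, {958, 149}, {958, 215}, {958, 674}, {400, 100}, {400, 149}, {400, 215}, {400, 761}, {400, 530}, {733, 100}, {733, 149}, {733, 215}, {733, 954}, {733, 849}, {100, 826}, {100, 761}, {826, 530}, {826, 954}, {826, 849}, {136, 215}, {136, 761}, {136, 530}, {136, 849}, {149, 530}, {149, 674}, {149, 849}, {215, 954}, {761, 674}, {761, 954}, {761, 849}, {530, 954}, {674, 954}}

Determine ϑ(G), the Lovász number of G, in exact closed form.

deg(849) = 6; N(849) = {157, 733, 826, 136, 149, 761}.
Vertex 733 has 6 neighbors: 518, 100, 149, 215, 954, 849.
N(136) = {518, 958, 215, 761, 530, 849}, |N(136)| = 6.
Vertex 518 has 6 neighbors: 157, 733, 100, 136, 530, 674.
G on 15 vertices is 6-regular; Kneser K(6,2) on C(6,2)=15 vertices.
The 3 distinct eigenvalues: [6.0, 1.0, -3.0].
Lovász: ϑ = −15(-3)/(6+-1*(-3)) = 5.
= 5.000000000… (decimal).

5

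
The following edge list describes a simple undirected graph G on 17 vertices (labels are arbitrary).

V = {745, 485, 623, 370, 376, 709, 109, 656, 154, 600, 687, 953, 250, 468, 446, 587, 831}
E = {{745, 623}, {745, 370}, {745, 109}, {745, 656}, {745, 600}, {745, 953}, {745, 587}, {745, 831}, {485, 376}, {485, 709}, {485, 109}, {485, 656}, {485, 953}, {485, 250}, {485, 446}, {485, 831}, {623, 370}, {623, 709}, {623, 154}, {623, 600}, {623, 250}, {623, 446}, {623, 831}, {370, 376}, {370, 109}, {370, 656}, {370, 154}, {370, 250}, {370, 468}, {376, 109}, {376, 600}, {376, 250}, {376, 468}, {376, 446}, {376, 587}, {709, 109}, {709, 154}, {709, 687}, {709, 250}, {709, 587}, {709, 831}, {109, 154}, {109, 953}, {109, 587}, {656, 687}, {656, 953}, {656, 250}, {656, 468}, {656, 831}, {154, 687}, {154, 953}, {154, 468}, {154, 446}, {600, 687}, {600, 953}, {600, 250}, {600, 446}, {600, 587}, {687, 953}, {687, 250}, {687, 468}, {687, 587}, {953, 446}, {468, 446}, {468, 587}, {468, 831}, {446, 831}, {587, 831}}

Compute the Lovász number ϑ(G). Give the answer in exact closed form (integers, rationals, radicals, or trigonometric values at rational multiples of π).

N(587) = {745, 376, 709, 109, 600, 687, 468, 831}, |N(587)| = 8.
Vertex 831 has 8 neighbors: 745, 485, 623, 709, 656, 468, 446, 587.
Vertex 109 has 8 neighbors: 745, 485, 370, 376, 709, 154, 953, 587.
deg(623) = 8; N(623) = {745, 370, 709, 154, 600, 250, 446, 831}.
8-regular, N=17; strongly regular (17,8,3,4).
A has 3 distinct eigenvalues ≈ [8.0, 1.561553, -2.561553].
Lovász: ϑ = −17(-sqrt(17)/2 - 1/2)/(8+-(-sqrt(17)/2 - 1/2)) = sqrt(17).
Numerically 4.1231056.

sqrt(17)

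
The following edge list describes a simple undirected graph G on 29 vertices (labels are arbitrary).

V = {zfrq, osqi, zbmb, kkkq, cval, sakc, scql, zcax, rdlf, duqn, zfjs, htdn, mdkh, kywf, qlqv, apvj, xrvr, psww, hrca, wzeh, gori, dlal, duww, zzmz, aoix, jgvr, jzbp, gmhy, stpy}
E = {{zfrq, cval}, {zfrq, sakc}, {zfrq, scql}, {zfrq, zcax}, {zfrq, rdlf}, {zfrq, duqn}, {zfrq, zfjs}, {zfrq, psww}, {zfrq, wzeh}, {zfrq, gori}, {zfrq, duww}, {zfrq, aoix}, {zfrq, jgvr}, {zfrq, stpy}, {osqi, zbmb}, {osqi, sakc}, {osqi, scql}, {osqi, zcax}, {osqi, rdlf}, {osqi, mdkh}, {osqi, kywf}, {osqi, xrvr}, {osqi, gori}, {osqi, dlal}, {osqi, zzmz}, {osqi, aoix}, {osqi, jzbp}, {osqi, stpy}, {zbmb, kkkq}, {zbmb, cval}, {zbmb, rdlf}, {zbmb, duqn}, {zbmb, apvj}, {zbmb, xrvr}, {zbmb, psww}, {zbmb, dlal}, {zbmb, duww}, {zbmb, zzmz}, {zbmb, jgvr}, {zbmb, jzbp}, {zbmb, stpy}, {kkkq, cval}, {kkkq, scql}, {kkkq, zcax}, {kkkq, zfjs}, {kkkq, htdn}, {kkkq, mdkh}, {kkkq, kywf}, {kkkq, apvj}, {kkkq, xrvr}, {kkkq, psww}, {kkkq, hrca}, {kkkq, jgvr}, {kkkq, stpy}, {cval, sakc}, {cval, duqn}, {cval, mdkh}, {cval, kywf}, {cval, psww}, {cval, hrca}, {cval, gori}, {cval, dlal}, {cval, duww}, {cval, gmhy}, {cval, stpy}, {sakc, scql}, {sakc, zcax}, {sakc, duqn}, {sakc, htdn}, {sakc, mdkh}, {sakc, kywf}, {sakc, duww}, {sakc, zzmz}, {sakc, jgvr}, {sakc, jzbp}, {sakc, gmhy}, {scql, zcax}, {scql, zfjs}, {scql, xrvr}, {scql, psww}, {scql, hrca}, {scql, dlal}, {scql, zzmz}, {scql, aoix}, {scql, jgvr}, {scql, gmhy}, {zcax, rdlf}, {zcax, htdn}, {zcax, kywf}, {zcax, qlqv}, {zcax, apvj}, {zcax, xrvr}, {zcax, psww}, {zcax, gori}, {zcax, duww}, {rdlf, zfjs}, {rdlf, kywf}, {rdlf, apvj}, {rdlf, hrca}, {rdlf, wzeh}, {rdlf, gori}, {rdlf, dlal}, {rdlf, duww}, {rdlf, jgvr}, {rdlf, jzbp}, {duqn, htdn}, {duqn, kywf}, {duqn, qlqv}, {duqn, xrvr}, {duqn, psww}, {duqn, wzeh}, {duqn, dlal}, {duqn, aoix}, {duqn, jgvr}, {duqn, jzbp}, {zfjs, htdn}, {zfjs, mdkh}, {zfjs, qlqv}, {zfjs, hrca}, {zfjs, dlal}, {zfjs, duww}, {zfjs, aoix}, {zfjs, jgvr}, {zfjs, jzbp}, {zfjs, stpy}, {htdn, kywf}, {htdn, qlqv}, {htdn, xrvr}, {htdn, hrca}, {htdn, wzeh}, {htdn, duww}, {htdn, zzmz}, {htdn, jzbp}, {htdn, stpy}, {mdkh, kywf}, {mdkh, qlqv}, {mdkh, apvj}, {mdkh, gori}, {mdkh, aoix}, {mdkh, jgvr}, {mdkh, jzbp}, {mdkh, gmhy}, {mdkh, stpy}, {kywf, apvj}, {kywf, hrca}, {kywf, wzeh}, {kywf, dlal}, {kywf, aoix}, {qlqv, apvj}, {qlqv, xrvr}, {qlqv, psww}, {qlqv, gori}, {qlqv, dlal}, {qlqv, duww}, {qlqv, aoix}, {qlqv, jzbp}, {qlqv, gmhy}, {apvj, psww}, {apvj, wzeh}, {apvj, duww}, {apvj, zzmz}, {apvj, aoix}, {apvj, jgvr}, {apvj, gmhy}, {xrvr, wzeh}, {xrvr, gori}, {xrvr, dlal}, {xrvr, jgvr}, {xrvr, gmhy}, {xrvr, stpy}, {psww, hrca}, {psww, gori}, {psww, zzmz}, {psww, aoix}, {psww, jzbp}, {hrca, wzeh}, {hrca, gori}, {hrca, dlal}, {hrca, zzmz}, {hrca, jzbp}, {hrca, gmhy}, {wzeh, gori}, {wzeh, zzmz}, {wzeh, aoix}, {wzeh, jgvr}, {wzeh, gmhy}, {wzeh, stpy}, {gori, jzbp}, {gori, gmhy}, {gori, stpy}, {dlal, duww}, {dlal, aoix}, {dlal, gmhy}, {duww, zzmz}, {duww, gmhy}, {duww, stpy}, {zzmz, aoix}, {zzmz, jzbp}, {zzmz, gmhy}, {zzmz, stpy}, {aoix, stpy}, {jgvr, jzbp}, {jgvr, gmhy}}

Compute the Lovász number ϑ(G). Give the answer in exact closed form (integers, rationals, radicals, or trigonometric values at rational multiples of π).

sqrt(29)

N(zcax) = {zfrq, osqi, kkkq, sakc, scql, rdlf, htdn, kywf, qlqv, apvj, xrvr, psww, gori, duww}, |N(zcax)| = 14.
Vertex zzmz has 14 neighbors: osqi, zbmb, sakc, scql, htdn, apvj, psww, hrca, wzeh, duww, aoix, jzbp, gmhy, stpy.
Vertex psww has 14 neighbors: zfrq, zbmb, kkkq, cval, scql, zcax, duqn, qlqv, apvj, hrca, gori, zzmz, aoix, jzbp.
Vertex duqn has 14 neighbors: zfrq, zbmb, cval, sakc, htdn, kywf, qlqv, xrvr, psww, wzeh, dlal, aoix, jgvr, jzbp.
Every vertex has degree 14 (N=29); Paley(29): SR with (k,λ,μ)=(14,6,7).
A has 3 distinct eigenvalues ≈ [14.0, 2.193, -3.193].
With N=29: ϑ(G) = 29·(-(-sqrt(29)/2 - 1/2))/(14−(-sqrt(29)/2 - 1/2)) = sqrt(29).
Numerically 5.385165.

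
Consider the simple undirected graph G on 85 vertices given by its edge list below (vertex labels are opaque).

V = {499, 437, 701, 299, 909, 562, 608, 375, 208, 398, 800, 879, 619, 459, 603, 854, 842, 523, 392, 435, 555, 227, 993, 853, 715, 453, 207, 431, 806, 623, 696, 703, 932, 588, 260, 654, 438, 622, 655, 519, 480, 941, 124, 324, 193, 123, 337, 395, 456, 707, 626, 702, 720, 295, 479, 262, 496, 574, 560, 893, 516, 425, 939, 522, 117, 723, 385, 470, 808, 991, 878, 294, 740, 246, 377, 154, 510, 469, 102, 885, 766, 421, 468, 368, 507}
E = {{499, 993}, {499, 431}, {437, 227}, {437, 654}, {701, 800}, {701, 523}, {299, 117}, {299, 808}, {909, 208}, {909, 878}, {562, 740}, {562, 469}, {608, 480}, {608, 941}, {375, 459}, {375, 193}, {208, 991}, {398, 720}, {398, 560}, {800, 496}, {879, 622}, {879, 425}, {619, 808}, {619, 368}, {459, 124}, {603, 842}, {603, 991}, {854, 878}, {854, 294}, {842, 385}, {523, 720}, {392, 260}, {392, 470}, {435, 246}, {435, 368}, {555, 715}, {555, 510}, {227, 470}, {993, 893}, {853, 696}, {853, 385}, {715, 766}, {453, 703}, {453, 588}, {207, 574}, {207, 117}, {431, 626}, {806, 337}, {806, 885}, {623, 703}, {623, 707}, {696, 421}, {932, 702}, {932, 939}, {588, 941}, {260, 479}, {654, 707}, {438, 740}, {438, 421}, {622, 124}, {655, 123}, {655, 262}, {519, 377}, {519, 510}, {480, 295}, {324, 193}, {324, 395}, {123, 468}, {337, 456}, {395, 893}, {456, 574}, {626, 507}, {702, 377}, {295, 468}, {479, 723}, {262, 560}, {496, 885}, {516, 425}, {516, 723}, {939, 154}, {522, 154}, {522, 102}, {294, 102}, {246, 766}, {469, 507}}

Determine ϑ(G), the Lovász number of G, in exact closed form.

N(438) = {740, 421}, |N(438)| = 2.
deg(398) = 2; N(398) = {720, 560}.
N(879) = {622, 425}, |N(879)| = 2.
N(853) = {696, 385}, |N(853)| = 2.
Regular of degree 2 on 85 vertices: the odd cycle C_{85}.
spec(A) ≈ [2.0, 1.995, 1.978, 1.951, 1.913, 1.865, 1.806, 1.738, 1.66, 1.573, 1.478, 1.374, 1.263, 1.145, 1.021, 0.891, 0.757, 0.618, 0.476, 0.331, 0.185, 0.037, -0.111, -0.258, -0.404, -0.547, -0.688, -0.825, -0.957, -1.084, -1.205, -1.32, -1.427, -1.527, -1.618, -1.7, -1.774, -1.837, -1.89, -1.933, -1.966, -1.988, -1.999] (distinct, 3 d.p.).
λ_max=2, λ_min=-2*cos(pi/85); ϑ = −85·λ_min/(λ_max−λ_min) = 85*cos(pi/85)/(cos(pi/85) + 1).
ϑ(G) ≈ 42.485483.
42 ≤ 85*cos(pi/85)/(cos(pi/85) + 1) ≤ 43: both strict.

85*cos(pi/85)/(cos(pi/85) + 1)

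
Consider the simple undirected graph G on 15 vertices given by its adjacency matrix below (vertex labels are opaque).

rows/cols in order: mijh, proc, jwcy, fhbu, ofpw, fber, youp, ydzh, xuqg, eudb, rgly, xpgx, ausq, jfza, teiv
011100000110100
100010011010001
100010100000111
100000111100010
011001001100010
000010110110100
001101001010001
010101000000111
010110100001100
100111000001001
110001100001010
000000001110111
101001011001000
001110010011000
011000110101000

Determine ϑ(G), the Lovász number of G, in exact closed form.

5

Vertex youp has 6 neighbors: jwcy, fhbu, fber, xuqg, rgly, teiv.
N(xpgx) = {xuqg, eudb, rgly, ausq, jfza, teiv}, |N(xpgx)| = 6.
N(fber) = {ofpw, youp, ydzh, eudb, rgly, ausq}, |N(fber)| = 6.
deg(teiv) = 6; N(teiv) = {proc, jwcy, youp, ydzh, eudb, xpgx}.
Every vertex has degree 6 (N=15); Kneser K(6,2) on C(6,2)=15 vertices.
The 3 distinct eigenvalues: [6.0, 1.0, -3.0].
ϑ = −N·λ_min/(λ_max−λ_min) = −15·(-3)/(6−(-3)) = 5.
Numerically 5.00000000.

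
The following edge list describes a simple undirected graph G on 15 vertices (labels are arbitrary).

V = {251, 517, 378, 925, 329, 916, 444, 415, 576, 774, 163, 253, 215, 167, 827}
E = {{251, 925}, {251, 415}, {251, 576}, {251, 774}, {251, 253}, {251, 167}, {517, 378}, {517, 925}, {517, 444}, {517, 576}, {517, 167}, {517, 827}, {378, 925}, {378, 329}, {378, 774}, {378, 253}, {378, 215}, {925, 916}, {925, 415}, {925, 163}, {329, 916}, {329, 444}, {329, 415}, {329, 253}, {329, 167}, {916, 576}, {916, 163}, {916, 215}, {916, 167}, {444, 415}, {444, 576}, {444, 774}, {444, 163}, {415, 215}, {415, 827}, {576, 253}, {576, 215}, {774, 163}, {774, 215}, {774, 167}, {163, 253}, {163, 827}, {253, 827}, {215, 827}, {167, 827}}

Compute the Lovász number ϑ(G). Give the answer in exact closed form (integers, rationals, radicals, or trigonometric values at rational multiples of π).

deg(329) = 6; N(329) = {378, 916, 444, 415, 253, 167}.
Vertex 163 has 6 neighbors: 925, 916, 444, 774, 253, 827.
N(251) = {925, 415, 576, 774, 253, 167}, |N(251)| = 6.
deg(827) = 6; N(827) = {517, 415, 163, 253, 215, 167}.
Regular of degree 6 on 15 vertices: Kneser K(6,2) on C(6,2)=15 vertices.
spec(A) ≈ [6.0, 1.0, -3.0] (distinct, 4 d.p.).
With N=15: ϑ(G) = 15·(-1*(-3))/(6−(-3)) = 5.
ϑ(G) ≈ 5.0000000.

5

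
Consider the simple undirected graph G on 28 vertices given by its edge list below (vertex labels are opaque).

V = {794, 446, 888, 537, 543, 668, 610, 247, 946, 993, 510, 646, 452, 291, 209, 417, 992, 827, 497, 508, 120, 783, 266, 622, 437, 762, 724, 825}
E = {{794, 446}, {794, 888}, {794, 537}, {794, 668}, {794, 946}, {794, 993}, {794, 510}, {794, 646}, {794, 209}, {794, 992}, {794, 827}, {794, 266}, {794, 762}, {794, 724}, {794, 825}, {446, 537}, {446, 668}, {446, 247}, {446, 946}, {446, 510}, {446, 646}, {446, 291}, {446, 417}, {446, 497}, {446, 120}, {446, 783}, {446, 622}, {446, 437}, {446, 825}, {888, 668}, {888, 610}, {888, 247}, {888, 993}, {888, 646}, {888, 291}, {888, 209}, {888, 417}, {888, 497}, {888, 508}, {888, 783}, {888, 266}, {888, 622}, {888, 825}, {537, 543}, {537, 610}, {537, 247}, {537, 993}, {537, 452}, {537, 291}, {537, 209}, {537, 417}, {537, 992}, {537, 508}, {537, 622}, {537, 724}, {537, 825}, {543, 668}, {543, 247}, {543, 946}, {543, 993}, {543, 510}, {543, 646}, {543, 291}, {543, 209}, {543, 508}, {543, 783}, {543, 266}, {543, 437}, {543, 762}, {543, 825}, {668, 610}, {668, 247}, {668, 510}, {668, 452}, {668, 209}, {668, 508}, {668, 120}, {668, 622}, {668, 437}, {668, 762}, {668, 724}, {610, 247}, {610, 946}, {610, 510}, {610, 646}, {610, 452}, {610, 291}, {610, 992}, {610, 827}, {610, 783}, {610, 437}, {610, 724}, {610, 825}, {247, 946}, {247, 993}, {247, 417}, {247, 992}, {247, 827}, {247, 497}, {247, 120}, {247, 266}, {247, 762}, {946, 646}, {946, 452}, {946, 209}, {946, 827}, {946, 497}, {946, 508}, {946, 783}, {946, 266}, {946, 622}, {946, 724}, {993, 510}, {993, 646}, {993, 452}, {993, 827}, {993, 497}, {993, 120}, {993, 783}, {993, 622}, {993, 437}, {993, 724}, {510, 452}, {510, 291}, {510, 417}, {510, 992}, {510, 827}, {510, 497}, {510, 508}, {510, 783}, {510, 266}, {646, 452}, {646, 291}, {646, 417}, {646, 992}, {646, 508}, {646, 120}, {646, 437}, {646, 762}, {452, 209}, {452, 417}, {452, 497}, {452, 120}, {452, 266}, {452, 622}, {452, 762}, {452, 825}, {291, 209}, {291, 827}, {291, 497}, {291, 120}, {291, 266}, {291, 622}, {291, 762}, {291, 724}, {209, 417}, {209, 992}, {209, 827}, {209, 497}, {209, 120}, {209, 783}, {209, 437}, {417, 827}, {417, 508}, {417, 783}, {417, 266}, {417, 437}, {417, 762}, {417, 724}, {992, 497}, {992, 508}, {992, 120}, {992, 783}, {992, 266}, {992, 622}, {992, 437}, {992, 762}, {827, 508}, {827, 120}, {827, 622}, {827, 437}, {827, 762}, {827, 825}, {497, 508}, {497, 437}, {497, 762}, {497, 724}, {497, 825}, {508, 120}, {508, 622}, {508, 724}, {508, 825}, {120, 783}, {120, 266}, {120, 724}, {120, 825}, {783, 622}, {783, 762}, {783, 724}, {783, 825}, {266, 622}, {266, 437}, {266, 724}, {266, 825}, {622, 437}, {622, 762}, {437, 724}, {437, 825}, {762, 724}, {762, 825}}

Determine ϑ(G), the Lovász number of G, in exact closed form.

Vertex 417 has 15 neighbors: 446, 888, 537, 247, 510, 646, 452, 209, 827, 508, 783, 266, 437, 762, 724.
N(266) = {794, 888, 543, 247, 946, 510, 452, 291, 417, 992, 120, 622, 437, 724, 825}, |N(266)| = 15.
Vertex 120 has 15 neighbors: 446, 668, 247, 993, 646, 452, 291, 209, 992, 827, 508, 783, 266, 724, 825.
deg(993) = 15; N(993) = {794, 888, 537, 543, 247, 510, 646, 452, 827, 497, 120, 783, 622, 437, 724}.
Every vertex has degree 15 (N=28); this is K(8,2), the Kneser graph.
The 3 distinct eigenvalues: [15.0, 1.0, -5.0].
ϑ = −N·λ_min/(λ_max−λ_min) = −28·(-5)/(15−(-5)) = 7.
= 7.000000… (decimal).

7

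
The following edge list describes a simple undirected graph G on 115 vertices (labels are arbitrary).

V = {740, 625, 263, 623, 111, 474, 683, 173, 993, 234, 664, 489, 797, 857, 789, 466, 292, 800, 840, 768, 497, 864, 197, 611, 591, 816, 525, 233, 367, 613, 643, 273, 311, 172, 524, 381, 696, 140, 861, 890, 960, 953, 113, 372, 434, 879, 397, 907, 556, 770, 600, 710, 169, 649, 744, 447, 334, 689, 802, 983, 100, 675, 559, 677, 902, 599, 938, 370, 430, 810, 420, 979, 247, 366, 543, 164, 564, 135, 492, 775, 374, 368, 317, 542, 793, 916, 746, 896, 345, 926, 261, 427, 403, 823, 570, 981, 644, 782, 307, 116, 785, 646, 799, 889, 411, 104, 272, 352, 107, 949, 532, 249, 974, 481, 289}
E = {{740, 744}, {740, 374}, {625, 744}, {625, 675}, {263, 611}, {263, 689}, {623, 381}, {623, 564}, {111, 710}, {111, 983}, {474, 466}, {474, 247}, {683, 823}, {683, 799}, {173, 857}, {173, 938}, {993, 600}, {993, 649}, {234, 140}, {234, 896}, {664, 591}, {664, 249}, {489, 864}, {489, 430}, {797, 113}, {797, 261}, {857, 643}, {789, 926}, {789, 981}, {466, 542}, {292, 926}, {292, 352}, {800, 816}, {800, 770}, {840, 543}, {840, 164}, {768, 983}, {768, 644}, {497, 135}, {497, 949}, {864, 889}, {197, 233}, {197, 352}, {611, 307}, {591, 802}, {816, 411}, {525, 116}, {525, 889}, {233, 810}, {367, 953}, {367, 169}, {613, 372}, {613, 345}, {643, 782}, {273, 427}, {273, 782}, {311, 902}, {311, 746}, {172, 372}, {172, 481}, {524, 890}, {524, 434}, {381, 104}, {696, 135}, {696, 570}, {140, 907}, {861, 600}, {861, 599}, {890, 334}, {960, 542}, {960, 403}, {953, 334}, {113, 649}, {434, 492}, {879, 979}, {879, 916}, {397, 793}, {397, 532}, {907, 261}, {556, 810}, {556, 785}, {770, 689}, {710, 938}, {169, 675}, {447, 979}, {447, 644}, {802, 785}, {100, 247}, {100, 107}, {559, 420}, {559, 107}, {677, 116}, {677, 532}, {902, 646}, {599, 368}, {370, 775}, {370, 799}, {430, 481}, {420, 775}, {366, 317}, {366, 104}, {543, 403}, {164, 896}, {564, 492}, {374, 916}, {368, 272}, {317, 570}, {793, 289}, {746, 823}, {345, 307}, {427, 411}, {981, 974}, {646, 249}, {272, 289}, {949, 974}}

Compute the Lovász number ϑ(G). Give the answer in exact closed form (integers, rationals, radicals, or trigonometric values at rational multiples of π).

115*cos(pi/115)/(cos(pi/115) + 1)

deg(107) = 2; N(107) = {100, 559}.
Vertex 643 has 2 neighbors: 857, 782.
Vertex 896 has 2 neighbors: 234, 164.
N(879) = {979, 916}, |N(879)| = 2.
G on 115 vertices is 2-regular; the odd cycle C_{115}.
A has 58 distinct eigenvalues ≈ [2.0, 1.997, 1.9881, 1.9732, 1.9524, 1.9258, 1.8935, 1.8555, 1.812, 1.763, 1.7088, 1.6495, 1.5853, 1.5164, 1.4429, 1.3651, 1.2832, 1.1976, 1.1083, 1.0157, 0.9201, 0.8218, 0.721, 0.618, 0.5132, 0.4069, 0.2994, 0.1909, 0.0819, -0.0273, -0.1365, -0.2452, -0.3533, -0.4602, -0.5658, -0.6698, -0.7717, -0.8713, -0.9683, -1.0624, -1.1534, -1.2409, -1.3247, -1.4045, -1.4802, -1.5514, -1.618, -1.6798, -1.7366, -1.7882, -1.8344, -1.8752, -1.9104, -1.9399, -1.9635, -1.9814, -1.9933, -1.9993].
Lovász (edge-transitive): ϑ = −115·(-2*cos(pi/115))/((2)−(-2*cos(pi/115))) = 115*cos(pi/115)/(cos(pi/115) + 1).
Numerically 57.4893.
Check 57 ≤ 115*cos(pi/115)/(cos(pi/115) + 1) ≤ 58: both strict.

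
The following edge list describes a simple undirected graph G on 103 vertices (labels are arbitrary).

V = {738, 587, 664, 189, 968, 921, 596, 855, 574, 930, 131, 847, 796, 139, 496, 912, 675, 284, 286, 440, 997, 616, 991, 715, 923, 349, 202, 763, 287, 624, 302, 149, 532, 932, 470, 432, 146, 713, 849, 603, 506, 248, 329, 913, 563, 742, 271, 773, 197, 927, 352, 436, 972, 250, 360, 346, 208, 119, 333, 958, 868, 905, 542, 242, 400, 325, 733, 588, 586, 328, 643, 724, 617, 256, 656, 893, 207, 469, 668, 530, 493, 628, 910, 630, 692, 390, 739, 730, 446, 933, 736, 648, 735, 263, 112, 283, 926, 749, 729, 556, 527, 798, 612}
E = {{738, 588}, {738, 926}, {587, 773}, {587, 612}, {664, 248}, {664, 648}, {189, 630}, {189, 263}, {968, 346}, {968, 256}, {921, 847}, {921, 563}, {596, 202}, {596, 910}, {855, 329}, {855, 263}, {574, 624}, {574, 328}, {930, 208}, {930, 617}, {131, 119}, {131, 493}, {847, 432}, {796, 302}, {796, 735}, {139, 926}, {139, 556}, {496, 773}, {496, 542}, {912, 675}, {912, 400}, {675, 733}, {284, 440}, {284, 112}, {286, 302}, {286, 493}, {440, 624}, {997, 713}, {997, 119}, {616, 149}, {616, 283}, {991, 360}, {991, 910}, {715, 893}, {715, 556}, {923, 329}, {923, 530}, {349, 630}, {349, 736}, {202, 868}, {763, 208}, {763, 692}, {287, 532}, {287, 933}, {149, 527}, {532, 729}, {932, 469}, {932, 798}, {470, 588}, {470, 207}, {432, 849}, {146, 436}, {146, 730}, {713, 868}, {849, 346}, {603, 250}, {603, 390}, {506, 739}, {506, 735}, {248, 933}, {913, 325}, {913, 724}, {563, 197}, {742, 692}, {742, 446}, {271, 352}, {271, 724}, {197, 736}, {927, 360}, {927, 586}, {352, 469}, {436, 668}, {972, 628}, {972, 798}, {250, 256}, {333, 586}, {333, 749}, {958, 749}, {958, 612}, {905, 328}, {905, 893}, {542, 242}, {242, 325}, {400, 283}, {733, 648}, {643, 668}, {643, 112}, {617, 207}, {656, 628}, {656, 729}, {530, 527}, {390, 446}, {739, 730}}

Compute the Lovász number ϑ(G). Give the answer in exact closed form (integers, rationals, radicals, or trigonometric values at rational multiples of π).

Vertex 469 has 2 neighbors: 932, 352.
Vertex 139 has 2 neighbors: 926, 556.
N(773) = {587, 496}, |N(773)| = 2.
deg(905) = 2; N(905) = {328, 893}.
Regular of degree 2 on 103 vertices: the odd cycle C_{103}.
Distinct eigenvalues (to 5 d.p.): [2.0, 1.99628, 1.98513, 1.9666, 1.94076, 1.90769, 1.86752, 1.82041, 1.76653, 1.70608, 1.63928, 1.56638, 1.48765, 1.40339, 1.31391, 1.21954, 1.12063, 1.01756, 0.9107, 0.80045, 0.68722, 0.57144, 0.45353, 0.33394, 0.2131, 0.09147, -0.0305, -0.15236, -0.27365, -0.39392, -0.51273, -0.62963, -0.74418, -0.85597, -0.96458, -1.06959, -1.17063, -1.26731, -1.35928, -1.44619, -1.52772, -1.60357, -1.67345, -1.73711, -1.79431, -1.84483, -1.88849, -1.92512, -1.95459, -1.97679, -1.99163, -1.99907].
Lovász (edge-transitive): ϑ = −103·(-2*cos(pi/103))/((2)−(-2*cos(pi/103))) = 103*cos(pi/103)/(cos(pi/103) + 1).
≈ 51.488020467 (to 9 d.p.).
Lovász sandwich 51 ≤ 103*cos(pi/103)/(cos(pi/103) + 1) ≤ 52: both strict.

103*cos(pi/103)/(cos(pi/103) + 1)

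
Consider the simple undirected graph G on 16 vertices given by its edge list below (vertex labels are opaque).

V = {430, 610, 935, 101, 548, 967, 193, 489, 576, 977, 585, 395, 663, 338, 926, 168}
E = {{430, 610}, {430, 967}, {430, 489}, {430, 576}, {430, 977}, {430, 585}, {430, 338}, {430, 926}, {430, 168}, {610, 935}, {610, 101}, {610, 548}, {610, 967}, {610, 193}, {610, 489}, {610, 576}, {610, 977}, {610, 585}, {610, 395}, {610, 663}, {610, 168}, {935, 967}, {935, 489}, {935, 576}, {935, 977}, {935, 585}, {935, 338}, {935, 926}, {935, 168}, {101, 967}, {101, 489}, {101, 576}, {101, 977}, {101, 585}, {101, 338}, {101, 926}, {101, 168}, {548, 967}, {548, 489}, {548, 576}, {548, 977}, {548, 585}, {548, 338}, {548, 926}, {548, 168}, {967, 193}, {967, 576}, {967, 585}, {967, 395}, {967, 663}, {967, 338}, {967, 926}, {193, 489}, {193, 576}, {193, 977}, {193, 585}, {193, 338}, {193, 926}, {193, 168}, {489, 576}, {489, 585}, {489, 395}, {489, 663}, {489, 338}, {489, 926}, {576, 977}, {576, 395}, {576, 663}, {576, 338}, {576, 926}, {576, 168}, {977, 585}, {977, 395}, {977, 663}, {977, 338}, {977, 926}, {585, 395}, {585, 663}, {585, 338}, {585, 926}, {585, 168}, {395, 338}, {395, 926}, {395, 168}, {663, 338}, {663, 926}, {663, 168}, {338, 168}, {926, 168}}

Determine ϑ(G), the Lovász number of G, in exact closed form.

7

Vertex 926 has 13 neighbors: 430, 935, 101, 548, 967, 193, 489, 576, 977, 585, 395, 663, 168.
Vertex 193 has 9 neighbors: 610, 967, 489, 576, 977, 585, 338, 926, 168.
deg(338) = 13; N(338) = {430, 935, 101, 548, 967, 193, 489, 576, 977, 585, 395, 663, 168}.
deg(395) = 9; N(395) = {610, 967, 489, 576, 977, 585, 338, 926, 168}.
Complete multipartite on [7, 4, 3, 2]: sandwich collapses at ϑ=7.
≈ 7.0000000 (to 7 d.p.).
Check 7 ≤ 7 ≤ 7: collapsed.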